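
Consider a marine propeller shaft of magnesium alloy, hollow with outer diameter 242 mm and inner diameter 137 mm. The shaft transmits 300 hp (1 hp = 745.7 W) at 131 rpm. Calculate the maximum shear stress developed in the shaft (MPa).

ω = 2π·131/60 = 13.72 rad/s, so T = P/ω = 300×745.7 / 13.72 = 16310 N·m.
J = π(d_o⁴ − d_i⁴)/32 = π(0.242⁴ − 0.137⁴)/32 = 3.021×10^-4 m⁴.
τ_max = T·r/J = 16310 × 0.121 / 3.021×10^-4 = 6.531×10^6 Pa.

6.53 MPa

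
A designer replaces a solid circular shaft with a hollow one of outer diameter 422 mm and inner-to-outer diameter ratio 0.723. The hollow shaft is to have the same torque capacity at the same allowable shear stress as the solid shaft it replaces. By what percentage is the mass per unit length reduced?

Equal τ_max and T ⇒ the solid shaft needs d_s³ = d_o³(1−k⁴), so d_s = 422·(1−0.723⁴)^(1/3) = 379.4 mm.
Area ratio A_h/A_s = d_o²(1−k²)/d_s² = (1−k²)/(1−k⁴)^(2/3) = 0.5904.
Mass saving = 1 − 0.5904 = 41.0 %.

41.0 %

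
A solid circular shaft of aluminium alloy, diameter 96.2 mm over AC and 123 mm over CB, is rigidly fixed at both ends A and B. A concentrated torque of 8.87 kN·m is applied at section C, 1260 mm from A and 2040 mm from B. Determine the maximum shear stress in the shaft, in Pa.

Compatibility: T_A·a/J_AC = T_B·b/J_CB with T_A + T_B = T₀.
J_AC = 8.41×10^-6 m⁴, J_CB = 2.25×10^-5 m⁴, so T_A = T₀·(J_AC/a)/((J_AC/a)+(J_CB/b)) = 3346 N·m, T_B = 5524 N·m.
τ in each portion: τ_AC = 1.91×10^7 Pa, τ_CB = 1.51×10^7 Pa; maximum is in AC.
τ_max = T_AC·r/J = 3346·0.0481/8.41×10^-6 = 1.914×10^7 Pa.

1.91e7 Pa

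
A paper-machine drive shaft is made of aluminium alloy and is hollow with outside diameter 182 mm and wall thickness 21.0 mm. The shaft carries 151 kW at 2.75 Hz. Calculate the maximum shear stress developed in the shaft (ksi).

ω = 2π·2.75 = 17.28 rad/s, so T = P/ω = 151×10³ / 17.28 = 8739 N·m.
J = π(d_o⁴ − d_i⁴)/32 = π(0.182⁴ − 0.140⁴)/32 = 7.000×10^-5 m⁴.
τ_max = T·r/J = 8739 × 0.0910 / 7.000×10^-5 = 1.136×10^7 Pa.

1.65 ksi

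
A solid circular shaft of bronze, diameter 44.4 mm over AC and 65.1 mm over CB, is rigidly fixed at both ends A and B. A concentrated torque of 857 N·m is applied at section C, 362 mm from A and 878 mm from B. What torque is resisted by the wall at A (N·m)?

295 N·m

Compatibility: T_A·a/J_AC = T_B·b/J_CB with T_A + T_B = T₀.
J_AC = 3.82×10^-7 m⁴, J_CB = 1.76×10^-6 m⁴, so T_A = T₀·(J_AC/a)/((J_AC/a)+(J_CB/b)) = 295.0 N·m, T_B = 562.0 N·m.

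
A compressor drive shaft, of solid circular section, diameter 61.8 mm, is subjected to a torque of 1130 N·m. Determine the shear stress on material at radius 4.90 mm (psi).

561 psi

J = πd⁴/32 = π(0.0618)⁴/32 = 1.432×10^-6 m⁴.
Shear stress varies linearly with radius: τ = T·r/J = 1130 × 0.00490 / 1.432×10^-6 = 3.867×10^6 Pa.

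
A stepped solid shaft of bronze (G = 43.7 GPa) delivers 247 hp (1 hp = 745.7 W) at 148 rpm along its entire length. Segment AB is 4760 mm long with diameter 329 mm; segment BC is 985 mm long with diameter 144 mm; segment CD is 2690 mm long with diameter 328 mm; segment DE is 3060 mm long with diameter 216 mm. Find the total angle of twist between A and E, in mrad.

ω = 2π·148/60 = 15.50 rad/s, so T = P/ω = 247×745.7 / 15.50 = 11880 N·m.
J_AB = π(0.329)⁴/32 = 1.15×10^-3 m⁴; J_BC = π(0.144)⁴/32 = 4.22×10^-5 m⁴; J_CD = π(0.328)⁴/32 = 1.14×10^-3 m⁴; J_DE = π(0.216)⁴/32 = 2.14×10^-4 m⁴.
θ = (T/G)·Σ L_i/J_i = (11880/43.7×10⁹)·(4.76/1.15×10^-3 + 0.985/4.22×10^-5 + 2.69/1.14×10^-3 + 3.06/2.14×10^-4) = 0.01201 rad.

12.0 mrad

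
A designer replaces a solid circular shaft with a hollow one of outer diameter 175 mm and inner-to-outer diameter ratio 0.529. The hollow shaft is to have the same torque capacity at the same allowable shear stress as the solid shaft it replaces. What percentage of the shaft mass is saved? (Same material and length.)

24.0 %

Equal τ_max and T ⇒ the solid shaft needs d_s³ = d_o³(1−k⁴), so d_s = 175·(1−0.529⁴)^(1/3) = 170.3 mm.
Area ratio A_h/A_s = d_o²(1−k²)/d_s² = (1−k²)/(1−k⁴)^(2/3) = 0.7604.
Mass saving = 1 − 0.7604 = 24.0 %.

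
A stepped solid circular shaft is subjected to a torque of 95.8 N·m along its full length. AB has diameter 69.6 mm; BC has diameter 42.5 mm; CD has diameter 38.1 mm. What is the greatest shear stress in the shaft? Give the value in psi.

1280 psi

Under the same torque, τ_max = 16T/(πd³) is largest where d is smallest — segment CD (d = 38.1 mm).
τ_max = 16·95.80/(π·(0.0381)³) = 8.822×10^6 Pa.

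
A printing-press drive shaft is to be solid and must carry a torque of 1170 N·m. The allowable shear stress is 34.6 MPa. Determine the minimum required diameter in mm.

For a solid shaft τ_max = 16T/(πd³), so d = (16T/(π τ_allow))^(1/3) = (16·1170/(π·3.46×10^7))^(1/3) = 0.05564 m.

55.6 mm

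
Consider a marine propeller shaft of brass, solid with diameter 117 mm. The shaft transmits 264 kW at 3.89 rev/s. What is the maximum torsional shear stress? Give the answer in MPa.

34.3 MPa

ω = 2π·3.89 = 24.44 rad/s, so T = P/ω = 264×10³ / 24.44 = 10800 N·m.
J = πd⁴/32 = π(0.117)⁴/32 = 1.840×10^-5 m⁴.
τ_max = T·r/J = 10800 × 0.0585 / 1.840×10^-5 = 3.435×10^7 Pa.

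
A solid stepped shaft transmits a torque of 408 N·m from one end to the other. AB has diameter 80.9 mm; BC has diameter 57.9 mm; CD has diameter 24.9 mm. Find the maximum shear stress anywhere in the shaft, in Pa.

Under the same torque, τ_max = 16T/(πd³) is largest where d is smallest — segment CD (d = 24.9 mm).
τ_max = 16·408.0/(π·(0.0249)³) = 1.346×10^8 Pa.

1.35e8 Pa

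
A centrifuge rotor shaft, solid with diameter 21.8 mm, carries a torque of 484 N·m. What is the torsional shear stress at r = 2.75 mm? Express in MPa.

60.0 MPa

J = πd⁴/32 = π(0.0218)⁴/32 = 2.217×10^-8 m⁴.
Shear stress varies linearly with radius: τ = T·r/J = 484.0 × 0.00275 / 2.217×10^-8 = 6.003×10^7 Pa.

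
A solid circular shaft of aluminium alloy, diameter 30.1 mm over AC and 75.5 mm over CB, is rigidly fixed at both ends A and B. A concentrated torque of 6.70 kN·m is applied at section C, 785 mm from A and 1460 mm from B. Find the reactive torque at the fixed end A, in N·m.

301 N·m

Compatibility: T_A·a/J_AC = T_B·b/J_CB with T_A + T_B = T₀.
J_AC = 8.06×10^-8 m⁴, J_CB = 3.19×10^-6 m⁴, so T_A = T₀·(J_AC/a)/((J_AC/a)+(J_CB/b)) = 300.7 N·m, T_B = 6399 N·m.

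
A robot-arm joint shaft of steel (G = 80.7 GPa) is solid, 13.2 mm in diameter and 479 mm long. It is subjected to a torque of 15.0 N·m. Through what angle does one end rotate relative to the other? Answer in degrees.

J = πd⁴/32 = π(0.0132)⁴/32 = 2.981×10^-9 m⁴.
θ = T·L/(G·J) = 15.00 × 0.479 / (80.7×10⁹ × 2.981×10^-9) = 0.02987 rad.

1.71°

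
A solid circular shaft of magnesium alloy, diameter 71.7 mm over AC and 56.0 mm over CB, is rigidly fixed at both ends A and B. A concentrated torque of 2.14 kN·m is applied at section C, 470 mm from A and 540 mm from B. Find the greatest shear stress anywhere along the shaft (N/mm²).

Compatibility: T_A·a/J_AC = T_B·b/J_CB with T_A + T_B = T₀.
J_AC = 2.59×10^-6 m⁴, J_CB = 9.65×10^-7 m⁴, so T_A = T₀·(J_AC/a)/((J_AC/a)+(J_CB/b)) = 1616 N·m, T_B = 523.5 N·m.
τ in each portion: τ_AC = 2.23×10^7 Pa, τ_CB = 1.52×10^7 Pa; maximum is in AC.
τ_max = T_AC·r/J = 1616·0.0358/2.59×10^-6 = 2.233×10^7 Pa.

22.3 N/mm²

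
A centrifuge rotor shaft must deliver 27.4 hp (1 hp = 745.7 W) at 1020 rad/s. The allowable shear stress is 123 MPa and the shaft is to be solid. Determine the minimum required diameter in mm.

9.40 mm

ω = 1020 rad/s, so T = P/ω = 27.4×745.7 / 1020 = 20.03 N·m.
For a solid shaft τ_max = 16T/(πd³), so d = (16T/(π τ_allow))^(1/3) = (16·20.03/(π·1.23×10^8))^(1/3) = 0.009396 m.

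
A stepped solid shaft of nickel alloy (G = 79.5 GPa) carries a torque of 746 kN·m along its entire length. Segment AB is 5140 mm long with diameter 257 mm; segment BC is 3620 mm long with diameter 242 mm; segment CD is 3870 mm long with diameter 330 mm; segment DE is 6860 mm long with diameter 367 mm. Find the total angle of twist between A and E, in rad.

0.281 rad

J_AB = π(0.257)⁴/32 = 4.28×10^-4 m⁴; J_BC = π(0.242)⁴/32 = 3.37×10^-4 m⁴; J_CD = π(0.330)⁴/32 = 1.16×10^-3 m⁴; J_DE = π(0.367)⁴/32 = 1.78×10^-3 m⁴.
θ = (T/G)·Σ L_i/J_i = (746000/79.5×10⁹)·(5.14/4.28×10^-4 + 3.62/3.37×10^-4 + 3.87/1.16×10^-3 + 6.86/1.78×10^-3) = 0.2808 rad.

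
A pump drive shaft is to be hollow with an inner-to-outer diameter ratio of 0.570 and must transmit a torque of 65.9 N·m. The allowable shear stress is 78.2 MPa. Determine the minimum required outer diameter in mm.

16.9 mm

For a hollow shaft with d_i/d_o = 0.570: τ_max = 16T/(π d_o³ (1−k⁴)), so d_o = [16T/(π τ_allow (1−k⁴))]^(1/3) = [16·65.90/(π·7.82×10^7·0.8944)]^(1/3) = 0.01687 m.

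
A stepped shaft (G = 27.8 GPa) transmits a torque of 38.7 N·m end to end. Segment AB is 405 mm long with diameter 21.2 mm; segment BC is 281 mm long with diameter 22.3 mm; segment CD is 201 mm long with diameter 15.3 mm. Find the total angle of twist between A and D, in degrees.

5.53°

J_AB = π(0.0212)⁴/32 = 1.98×10^-8 m⁴; J_BC = π(0.0223)⁴/32 = 2.43×10^-8 m⁴; J_CD = π(0.0153)⁴/32 = 5.38×10^-9 m⁴.
θ = (T/G)·Σ L_i/J_i = (38.70/27.8×10⁹)·(0.405/1.98×10^-8 + 0.281/2.43×10^-8 + 0.201/5.38×10^-9) = 0.09655 rad.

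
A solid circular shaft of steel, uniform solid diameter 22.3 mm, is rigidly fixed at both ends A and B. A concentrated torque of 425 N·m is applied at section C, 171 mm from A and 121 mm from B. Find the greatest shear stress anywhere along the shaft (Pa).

1.14e8 Pa

With uniform GJ and both ends fixed, compatibility θ_AC = θ_CB gives T_A·a = T_B·b, together with T_A + T_B = T₀.
T_A = T₀·b/(a+b) = 425.0·121/292.0 = 176.1 N·m; T_B = 248.9 N·m.
τ in each portion: τ_AC = 8.09×10^7 Pa, τ_CB = 1.14×10^8 Pa; maximum is in CB.
τ_max = T_CB·r/J = 248.9·0.0112/2.43×10^-8 = 1.143×10^8 Pa.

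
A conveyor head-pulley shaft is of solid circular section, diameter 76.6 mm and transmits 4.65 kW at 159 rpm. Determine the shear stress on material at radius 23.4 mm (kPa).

1930 kPa

ω = 2π·159/60 = 16.65 rad/s, so T = P/ω = 4.65×10³ / 16.65 = 279.3 N·m.
J = πd⁴/32 = π(0.0766)⁴/32 = 3.380×10^-6 m⁴.
Shear stress varies linearly with radius: τ = T·r/J = 279.3 × 0.0234 / 3.380×10^-6 = 1.933×10^6 Pa.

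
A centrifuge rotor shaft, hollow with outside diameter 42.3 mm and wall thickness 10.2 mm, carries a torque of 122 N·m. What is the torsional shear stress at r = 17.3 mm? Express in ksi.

1.05 ksi

J = π(d_o⁴ − d_i⁴)/32 = π(0.0423⁴ − 0.0219⁴)/32 = 2.917×10^-7 m⁴.
Shear stress varies linearly with radius: τ = T·r/J = 122.0 × 0.0173 / 2.917×10^-7 = 7.235×10^6 Pa.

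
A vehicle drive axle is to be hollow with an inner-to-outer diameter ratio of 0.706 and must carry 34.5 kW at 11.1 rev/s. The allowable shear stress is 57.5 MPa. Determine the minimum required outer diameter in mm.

ω = 2π·11.1 = 69.74 rad/s, so T = P/ω = 34.5×10³ / 69.74 = 494.7 N·m.
For a hollow shaft with d_i/d_o = 0.706: τ_max = 16T/(π d_o³ (1−k⁴)), so d_o = [16T/(π τ_allow (1−k⁴))]^(1/3) = [16·494.7/(π·5.75×10^7·0.7516)]^(1/3) = 0.03877 m.

38.8 mm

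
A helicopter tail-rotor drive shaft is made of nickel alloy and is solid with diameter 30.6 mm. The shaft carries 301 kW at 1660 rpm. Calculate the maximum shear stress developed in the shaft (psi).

44600 psi

ω = 2π·1660/60 = 173.8 rad/s, so T = P/ω = 301×10³ / 173.8 = 1732 N·m.
J = πd⁴/32 = π(0.0306)⁴/32 = 8.608×10^-8 m⁴.
τ_max = T·r/J = 1732 × 0.0153 / 8.608×10^-8 = 3.078×10^8 Pa.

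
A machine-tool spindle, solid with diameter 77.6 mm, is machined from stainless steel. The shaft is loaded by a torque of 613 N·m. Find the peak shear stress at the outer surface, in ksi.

J = πd⁴/32 = π(0.0776)⁴/32 = 3.560×10^-6 m⁴.
τ_max = T·r/J = 613.0 × 0.0388 / 3.560×10^-6 = 6.681×10^6 Pa.

0.969 ksi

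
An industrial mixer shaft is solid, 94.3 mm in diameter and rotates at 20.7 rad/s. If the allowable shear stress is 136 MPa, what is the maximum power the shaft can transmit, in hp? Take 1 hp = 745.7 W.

J = πd⁴/32 = π(0.0943)⁴/32 = 7.763×10^-6 m⁴.
T_max = τ_allow·J/r = 1.36×10^8 × 7.763×10^-6 / 0.0471 = 22390 N·m.
ω = 20.7 rad/s, so P_max = T_max·ω = 4.635×10^5 W.

622 hp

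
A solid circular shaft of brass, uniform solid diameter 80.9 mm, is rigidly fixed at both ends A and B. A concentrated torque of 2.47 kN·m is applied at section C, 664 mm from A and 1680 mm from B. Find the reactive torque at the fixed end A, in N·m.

1770 N·m

With uniform GJ and both ends fixed, compatibility θ_AC = θ_CB gives T_A·a = T_B·b, together with T_A + T_B = T₀.
T_A = T₀·b/(a+b) = 2470·1680/2344 = 1770 N·m; T_B = 699.7 N·m.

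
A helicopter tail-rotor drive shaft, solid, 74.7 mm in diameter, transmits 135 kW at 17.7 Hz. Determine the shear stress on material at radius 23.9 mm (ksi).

1.38 ksi

ω = 2π·17.7 = 111.2 rad/s, so T = P/ω = 135×10³ / 111.2 = 1214 N·m.
J = πd⁴/32 = π(0.0747)⁴/32 = 3.057×10^-6 m⁴.
Shear stress varies linearly with radius: τ = T·r/J = 1214 × 0.0239 / 3.057×10^-6 = 9.491×10^6 Pa.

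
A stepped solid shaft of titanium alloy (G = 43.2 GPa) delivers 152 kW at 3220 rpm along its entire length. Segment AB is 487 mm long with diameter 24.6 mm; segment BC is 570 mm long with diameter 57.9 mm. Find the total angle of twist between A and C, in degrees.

ω = 2π·3220/60 = 337.2 rad/s, so T = P/ω = 152×10³ / 337.2 = 450.8 N·m.
J_AB = π(0.0246)⁴/32 = 3.60×10^-8 m⁴; J_BC = π(0.0579)⁴/32 = 1.10×10^-6 m⁴.
θ = (T/G)·Σ L_i/J_i = (450.8/43.2×10⁹)·(0.487/3.60×10^-8 + 0.570/1.10×10^-6) = 0.1467 rad.

8.41°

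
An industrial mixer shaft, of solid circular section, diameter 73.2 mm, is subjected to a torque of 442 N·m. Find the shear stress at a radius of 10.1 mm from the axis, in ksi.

J = πd⁴/32 = π(0.0732)⁴/32 = 2.819×10^-6 m⁴.
Shear stress varies linearly with radius: τ = T·r/J = 442.0 × 0.0101 / 2.819×10^-6 = 1.584×10^6 Pa.

0.230 ksi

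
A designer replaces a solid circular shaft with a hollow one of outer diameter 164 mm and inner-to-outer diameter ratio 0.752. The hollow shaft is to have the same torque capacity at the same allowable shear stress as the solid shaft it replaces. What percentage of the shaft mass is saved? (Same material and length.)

43.8 %

Equal τ_max and T ⇒ the solid shaft needs d_s³ = d_o³(1−k⁴), so d_s = 164·(1−0.752⁴)^(1/3) = 144.2 mm.
Area ratio A_h/A_s = d_o²(1−k²)/d_s² = (1−k²)/(1−k⁴)^(2/3) = 0.5618.
Mass saving = 1 − 0.5618 = 43.8 %.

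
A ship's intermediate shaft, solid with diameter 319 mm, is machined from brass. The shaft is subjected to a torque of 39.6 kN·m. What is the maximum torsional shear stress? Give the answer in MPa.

6.21 MPa

J = πd⁴/32 = π(0.319)⁴/32 = 1.017×10^-3 m⁴.
τ_max = T·r/J = 39600 × 0.160 / 1.017×10^-3 = 6.213×10^6 Pa.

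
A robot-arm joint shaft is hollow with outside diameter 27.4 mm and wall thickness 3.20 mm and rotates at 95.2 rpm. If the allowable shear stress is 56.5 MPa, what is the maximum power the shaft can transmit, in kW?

1.49 kW

J = π(d_o⁴ − d_i⁴)/32 = π(0.0274⁴ − 0.0210⁴)/32 = 3.624×10^-8 m⁴.
T_max = τ_allow·J/r = 5.65×10^7 × 3.624×10^-8 / 0.0137 = 149.5 N·m.
ω = 2π·95.2/60 = 9.969 rad/s, so P_max = T_max·ω = 1490 W.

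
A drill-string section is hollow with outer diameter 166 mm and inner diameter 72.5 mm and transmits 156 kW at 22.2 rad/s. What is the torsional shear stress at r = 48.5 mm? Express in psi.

688 psi

ω = 22.2 rad/s, so T = P/ω = 156×10³ / 22.20 = 7027 N·m.
J = π(d_o⁴ − d_i⁴)/32 = π(0.166⁴ − 0.0725⁴)/32 = 7.183×10^-5 m⁴.
Shear stress varies linearly with radius: τ = T·r/J = 7027 × 0.0485 / 7.183×10^-5 = 4.744×10^6 Pa.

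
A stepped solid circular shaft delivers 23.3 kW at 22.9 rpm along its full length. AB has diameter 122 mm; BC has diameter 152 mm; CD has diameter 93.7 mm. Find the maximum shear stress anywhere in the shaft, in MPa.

ω = 2π·22.9/60 = 2.398 rad/s, so T = P/ω = 23.3×10³ / 2.398 = 9716 N·m.
Under the same torque, τ_max = 16T/(πd³) is largest where d is smallest — segment CD (d = 93.7 mm).
τ_max = 16·9716/(π·(0.0937)³) = 6.015×10^7 Pa.

60.2 MPa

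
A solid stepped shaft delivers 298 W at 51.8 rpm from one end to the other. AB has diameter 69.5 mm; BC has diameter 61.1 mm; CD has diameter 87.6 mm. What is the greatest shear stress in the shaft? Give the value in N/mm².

1.23 N/mm²

ω = 2π·51.8/60 = 5.424 rad/s, so T = P/ω = 298 / 5.424 = 54.94 N·m.
Under the same torque, τ_max = 16T/(πd³) is largest where d is smallest — segment BC (d = 61.1 mm).
τ_max = 16·54.94/(π·(0.0611)³) = 1.227×10^6 Pa.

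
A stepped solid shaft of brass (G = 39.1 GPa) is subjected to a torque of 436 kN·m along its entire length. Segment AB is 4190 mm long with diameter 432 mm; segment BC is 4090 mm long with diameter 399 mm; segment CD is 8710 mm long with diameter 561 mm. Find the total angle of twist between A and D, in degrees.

2.41°

J_AB = π(0.432)⁴/32 = 3.42×10^-3 m⁴; J_BC = π(0.399)⁴/32 = 2.49×10^-3 m⁴; J_CD = π(0.561)⁴/32 = 9.72×10^-3 m⁴.
θ = (T/G)·Σ L_i/J_i = (436000/39.1×10⁹)·(4.19/3.42×10^-3 + 4.09/2.49×10^-3 + 8.71/9.72×10^-3) = 0.04198 rad.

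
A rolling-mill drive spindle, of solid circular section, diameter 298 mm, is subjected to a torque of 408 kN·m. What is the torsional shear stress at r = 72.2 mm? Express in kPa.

38000 kPa

J = πd⁴/32 = π(0.298)⁴/32 = 7.742×10^-4 m⁴.
Shear stress varies linearly with radius: τ = T·r/J = 408000 × 0.0722 / 7.742×10^-4 = 3.805×10^7 Pa.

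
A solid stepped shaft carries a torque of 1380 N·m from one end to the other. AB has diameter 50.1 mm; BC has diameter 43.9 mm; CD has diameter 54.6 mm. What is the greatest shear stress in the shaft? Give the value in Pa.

8.31e7 Pa

Under the same torque, τ_max = 16T/(πd³) is largest where d is smallest — segment BC (d = 43.9 mm).
τ_max = 16·1380/(π·(0.0439)³) = 8.307×10^7 Pa.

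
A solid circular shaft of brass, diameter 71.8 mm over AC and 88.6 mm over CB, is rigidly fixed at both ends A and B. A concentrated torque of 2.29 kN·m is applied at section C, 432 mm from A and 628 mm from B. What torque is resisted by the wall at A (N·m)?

882 N·m

Compatibility: T_A·a/J_AC = T_B·b/J_CB with T_A + T_B = T₀.
J_AC = 2.61×10^-6 m⁴, J_CB = 6.05×10^-6 m⁴, so T_A = T₀·(J_AC/a)/((J_AC/a)+(J_CB/b)) = 882.5 N·m, T_B = 1408 N·m.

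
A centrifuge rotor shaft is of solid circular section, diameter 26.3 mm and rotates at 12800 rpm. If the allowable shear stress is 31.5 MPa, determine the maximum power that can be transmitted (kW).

151 kW

J = πd⁴/32 = π(0.0263)⁴/32 = 4.697×10^-8 m⁴.
T_max = τ_allow·J/r = 3.15×10^7 × 4.697×10^-8 / 0.0132 = 112.5 N·m.
ω = 2π·12800/60 = 1340 rad/s, so P_max = T_max·ω = 1.508×10^5 W.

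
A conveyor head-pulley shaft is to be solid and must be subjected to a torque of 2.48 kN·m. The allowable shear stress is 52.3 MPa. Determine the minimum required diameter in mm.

62.3 mm

For a solid shaft τ_max = 16T/(πd³), so d = (16T/(π τ_allow))^(1/3) = (16·2480/(π·5.23×10^7))^(1/3) = 0.06227 m.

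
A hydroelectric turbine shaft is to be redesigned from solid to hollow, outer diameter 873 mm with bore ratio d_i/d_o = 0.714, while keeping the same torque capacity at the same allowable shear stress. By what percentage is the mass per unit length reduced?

40.1 %

Equal τ_max and T ⇒ the solid shaft needs d_s³ = d_o³(1−k⁴), so d_s = 873·(1−0.714⁴)^(1/3) = 789.7 mm.
Area ratio A_h/A_s = d_o²(1−k²)/d_s² = (1−k²)/(1−k⁴)^(2/3) = 0.5991.
Mass saving = 1 − 0.5991 = 40.1 %.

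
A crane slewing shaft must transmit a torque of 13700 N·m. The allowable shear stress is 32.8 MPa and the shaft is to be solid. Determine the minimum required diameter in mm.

For a solid shaft τ_max = 16T/(πd³), so d = (16T/(π τ_allow))^(1/3) = (16·13700/(π·3.28×10^7))^(1/3) = 0.1286 m.

129 mm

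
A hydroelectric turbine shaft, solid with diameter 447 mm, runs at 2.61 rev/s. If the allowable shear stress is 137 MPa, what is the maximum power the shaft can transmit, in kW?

J = πd⁴/32 = π(0.447)⁴/32 = 3.919×10^-3 m⁴.
T_max = τ_allow·J/r = 1.37×10^8 × 3.919×10^-3 / 0.224 = 2.403e6 N·m.
ω = 2π·2.61 = 16.40 rad/s, so P_max = T_max·ω = 3.940×10^7 W.

39400 kW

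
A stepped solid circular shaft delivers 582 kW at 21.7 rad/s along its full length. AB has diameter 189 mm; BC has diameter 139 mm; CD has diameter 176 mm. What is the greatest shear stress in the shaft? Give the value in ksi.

7.38 ksi

ω = 21.7 rad/s, so T = P/ω = 582×10³ / 21.70 = 26820 N·m.
Under the same torque, τ_max = 16T/(πd³) is largest where d is smallest — segment BC (d = 139 mm).
τ_max = 16·26820/(π·(0.139)³) = 5.086×10^7 Pa.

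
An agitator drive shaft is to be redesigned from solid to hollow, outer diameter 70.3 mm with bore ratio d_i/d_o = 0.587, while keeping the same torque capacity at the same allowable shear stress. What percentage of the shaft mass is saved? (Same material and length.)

Equal τ_max and T ⇒ the solid shaft needs d_s³ = d_o³(1−k⁴), so d_s = 70.3·(1−0.587⁴)^(1/3) = 67.40 mm.
Area ratio A_h/A_s = d_o²(1−k²)/d_s² = (1−k²)/(1−k⁴)^(2/3) = 0.7131.
Mass saving = 1 − 0.7131 = 28.7 %.

28.7 %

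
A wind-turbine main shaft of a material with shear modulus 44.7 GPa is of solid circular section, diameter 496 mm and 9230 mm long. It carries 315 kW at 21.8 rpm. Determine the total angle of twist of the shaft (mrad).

4.80 mrad

ω = 2π·21.8/60 = 2.283 rad/s, so T = P/ω = 315×10³ / 2.283 = 138000 N·m.
J = πd⁴/32 = π(0.496)⁴/32 = 5.942×10^-3 m⁴.
θ = T·L/(G·J) = 138000 × 9.23 / (44.7×10⁹ × 5.942×10^-3) = 4.795×10^-3 rad.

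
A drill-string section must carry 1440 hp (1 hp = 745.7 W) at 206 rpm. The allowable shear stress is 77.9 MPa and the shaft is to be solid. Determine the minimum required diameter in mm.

ω = 2π·206/60 = 21.57 rad/s, so T = P/ω = 1440×745.7 / 21.57 = 49780 N·m.
For a solid shaft τ_max = 16T/(πd³), so d = (16T/(π τ_allow))^(1/3) = (16·49780/(π·7.79×10^7))^(1/3) = 0.1482 m.

148 mm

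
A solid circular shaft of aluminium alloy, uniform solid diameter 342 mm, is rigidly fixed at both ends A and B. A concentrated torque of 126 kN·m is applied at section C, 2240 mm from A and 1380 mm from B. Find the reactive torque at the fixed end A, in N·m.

With uniform GJ and both ends fixed, compatibility θ_AC = θ_CB gives T_A·a = T_B·b, together with T_A + T_B = T₀.
T_A = T₀·b/(a+b) = 126000·1380/3620 = 48030 N·m; T_B = 77970 N·m.

48000 N·m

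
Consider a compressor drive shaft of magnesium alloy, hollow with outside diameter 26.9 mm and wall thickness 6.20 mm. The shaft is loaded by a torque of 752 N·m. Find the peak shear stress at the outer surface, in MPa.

215 MPa

J = π(d_o⁴ − d_i⁴)/32 = π(0.0269⁴ − 0.0145⁴)/32 = 4.707×10^-8 m⁴.
τ_max = T·r/J = 752.0 × 0.0135 / 4.707×10^-8 = 2.149×10^8 Pa.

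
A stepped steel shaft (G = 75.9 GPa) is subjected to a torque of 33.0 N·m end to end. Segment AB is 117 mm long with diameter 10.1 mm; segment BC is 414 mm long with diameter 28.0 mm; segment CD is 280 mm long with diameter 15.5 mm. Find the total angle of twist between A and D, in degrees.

4.25°

J_AB = π(0.0101)⁴/32 = 1.02×10^-9 m⁴; J_BC = π(0.0280)⁴/32 = 6.03×10^-8 m⁴; J_CD = π(0.0155)⁴/32 = 5.67×10^-9 m⁴.
θ = (T/G)·Σ L_i/J_i = (33.00/75.9×10⁹)·(0.117/1.02×10^-9 + 0.414/6.03×10^-8 + 0.280/5.67×10^-9) = 0.07426 rad.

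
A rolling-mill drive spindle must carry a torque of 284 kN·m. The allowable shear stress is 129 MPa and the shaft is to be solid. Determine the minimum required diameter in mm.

224 mm

For a solid shaft τ_max = 16T/(πd³), so d = (16T/(π τ_allow))^(1/3) = (16·284000/(π·1.29×10^8))^(1/3) = 0.2238 m.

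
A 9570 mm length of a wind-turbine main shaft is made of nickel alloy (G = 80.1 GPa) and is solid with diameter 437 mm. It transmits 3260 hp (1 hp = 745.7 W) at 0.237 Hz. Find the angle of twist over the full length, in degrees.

3.12°

ω = 2π·0.237 = 1.489 rad/s, so T = P/ω = 3260×745.7 / 1.489 = 1.633e6 N·m.
J = πd⁴/32 = π(0.437)⁴/32 = 3.580×10^-3 m⁴.
θ = T·L/(G·J) = 1.633e6 × 9.57 / (80.1×10⁹ × 3.580×10^-3) = 0.05448 rad.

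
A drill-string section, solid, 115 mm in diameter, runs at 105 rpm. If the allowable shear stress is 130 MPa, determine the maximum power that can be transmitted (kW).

427 kW

J = πd⁴/32 = π(0.115)⁴/32 = 1.717×10^-5 m⁴.
T_max = τ_allow·J/r = 1.30×10^8 × 1.717×10^-5 / 0.0575 = 38820 N·m.
ω = 2π·105/60 = 11.00 rad/s, so P_max = T_max·ω = 4.269×10^5 W.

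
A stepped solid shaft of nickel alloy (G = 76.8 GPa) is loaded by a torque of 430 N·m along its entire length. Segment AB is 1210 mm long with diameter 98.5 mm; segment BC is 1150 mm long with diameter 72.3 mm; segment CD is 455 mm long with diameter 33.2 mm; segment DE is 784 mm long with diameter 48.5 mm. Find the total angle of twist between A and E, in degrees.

J_AB = π(0.0985)⁴/32 = 9.24×10^-6 m⁴; J_BC = π(0.0723)⁴/32 = 2.68×10^-6 m⁴; J_CD = π(0.0332)⁴/32 = 1.19×10^-7 m⁴; J_DE = π(0.0485)⁴/32 = 5.43×10^-7 m⁴.
θ = (T/G)·Σ L_i/J_i = (430.0/76.8×10⁹)·(1.21/9.24×10^-6 + 1.15/2.68×10^-6 + 0.455/1.19×10^-7 + 0.784/5.43×10^-7) = 0.03257 rad.

1.87°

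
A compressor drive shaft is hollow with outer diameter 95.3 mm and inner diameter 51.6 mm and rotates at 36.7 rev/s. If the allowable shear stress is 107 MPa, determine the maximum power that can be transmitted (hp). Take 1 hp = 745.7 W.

J = π(d_o⁴ − d_i⁴)/32 = π(0.0953⁴ − 0.0516⁴)/32 = 7.402×10^-6 m⁴.
T_max = τ_allow·J/r = 1.07×10^8 × 7.402×10^-6 / 0.0476 = 16620 N·m.
ω = 2π·36.7 = 230.6 rad/s, so P_max = T_max·ω = 3.833×10^6 W.

5140 hp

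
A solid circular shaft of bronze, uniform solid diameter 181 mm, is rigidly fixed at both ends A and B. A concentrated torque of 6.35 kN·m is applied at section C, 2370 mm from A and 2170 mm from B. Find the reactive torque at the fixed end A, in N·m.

3040 N·m

With uniform GJ and both ends fixed, compatibility θ_AC = θ_CB gives T_A·a = T_B·b, together with T_A + T_B = T₀.
T_A = T₀·b/(a+b) = 6350·2170/4540 = 3035 N·m; T_B = 3315 N·m.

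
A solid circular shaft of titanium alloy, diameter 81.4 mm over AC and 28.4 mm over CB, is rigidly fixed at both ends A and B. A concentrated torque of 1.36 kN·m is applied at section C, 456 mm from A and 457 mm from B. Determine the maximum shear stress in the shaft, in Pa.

1.27e7 Pa

Compatibility: T_A·a/J_AC = T_B·b/J_CB with T_A + T_B = T₀.
J_AC = 4.31×10^-6 m⁴, J_CB = 6.39×10^-8 m⁴, so T_A = T₀·(J_AC/a)/((J_AC/a)+(J_CB/b)) = 1340 N·m, T_B = 19.81 N·m.
τ in each portion: τ_AC = 1.27×10^7 Pa, τ_CB = 4.41×10^6 Pa; maximum is in AC.
τ_max = T_AC·r/J = 1340·0.0407/4.31×10^-6 = 1.265×10^7 Pa.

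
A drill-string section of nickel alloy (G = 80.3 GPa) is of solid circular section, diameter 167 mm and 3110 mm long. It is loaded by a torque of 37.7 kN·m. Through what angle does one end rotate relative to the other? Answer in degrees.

1.10°

J = πd⁴/32 = π(0.167)⁴/32 = 7.636×10^-5 m⁴.
θ = T·L/(G·J) = 37700 × 3.11 / (80.3×10⁹ × 7.636×10^-5) = 0.01912 rad.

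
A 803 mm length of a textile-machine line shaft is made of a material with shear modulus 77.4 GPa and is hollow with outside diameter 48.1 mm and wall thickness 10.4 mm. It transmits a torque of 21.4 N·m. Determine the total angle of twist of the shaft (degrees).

J = π(d_o⁴ − d_i⁴)/32 = π(0.0481⁴ − 0.0273⁴)/32 = 4.710×10^-7 m⁴.
θ = T·L/(G·J) = 21.40 × 0.803 / (77.4×10⁹ × 4.710×10^-7) = 4.714×10^-4 rad.

0.0270°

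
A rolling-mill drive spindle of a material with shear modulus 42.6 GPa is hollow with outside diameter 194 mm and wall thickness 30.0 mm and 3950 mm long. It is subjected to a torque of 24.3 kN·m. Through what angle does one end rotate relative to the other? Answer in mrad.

21.0 mrad

J = π(d_o⁴ − d_i⁴)/32 = π(0.194⁴ − 0.134⁴)/32 = 1.074×10^-4 m⁴.
θ = T·L/(G·J) = 24300 × 3.95 / (42.6×10⁹ × 1.074×10^-4) = 0.02098 rad.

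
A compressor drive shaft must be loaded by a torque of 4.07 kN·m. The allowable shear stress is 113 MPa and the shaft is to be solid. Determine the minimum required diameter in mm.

For a solid shaft τ_max = 16T/(πd³), so d = (16T/(π τ_allow))^(1/3) = (16·4070/(π·1.13×10^8))^(1/3) = 0.05682 m.

56.8 mm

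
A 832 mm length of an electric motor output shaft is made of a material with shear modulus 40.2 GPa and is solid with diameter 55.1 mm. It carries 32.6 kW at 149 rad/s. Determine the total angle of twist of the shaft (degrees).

ω = 149 rad/s, so T = P/ω = 32.6×10³ / 149.0 = 218.8 N·m.
J = πd⁴/32 = π(0.0551)⁴/32 = 9.049×10^-7 m⁴.
θ = T·L/(G·J) = 218.8 × 0.832 / (40.2×10⁹ × 9.049×10^-7) = 5.004×10^-3 rad.

0.287°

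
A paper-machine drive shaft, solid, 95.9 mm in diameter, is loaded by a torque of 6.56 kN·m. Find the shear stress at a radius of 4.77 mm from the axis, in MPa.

3.77 MPa

J = πd⁴/32 = π(0.0959)⁴/32 = 8.304×10^-6 m⁴.
Shear stress varies linearly with radius: τ = T·r/J = 6560 × 0.00477 / 8.304×10^-6 = 3.768×10^6 Pa.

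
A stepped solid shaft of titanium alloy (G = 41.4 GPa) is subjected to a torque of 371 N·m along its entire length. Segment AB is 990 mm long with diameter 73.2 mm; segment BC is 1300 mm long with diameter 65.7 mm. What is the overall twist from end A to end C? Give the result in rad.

0.00952 rad

J_AB = π(0.0732)⁴/32 = 2.82×10^-6 m⁴; J_BC = π(0.0657)⁴/32 = 1.83×10^-6 m⁴.
θ = (T/G)·Σ L_i/J_i = (371.0/41.4×10⁹)·(0.990/2.82×10^-6 + 1.30/1.83×10^-6) = 9.516×10^-3 rad.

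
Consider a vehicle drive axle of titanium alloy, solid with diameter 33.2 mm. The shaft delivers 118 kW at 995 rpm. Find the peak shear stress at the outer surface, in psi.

ω = 2π·995/60 = 104.2 rad/s, so T = P/ω = 118×10³ / 104.2 = 1132 N·m.
J = πd⁴/32 = π(0.0332)⁴/32 = 1.193×10^-7 m⁴.
τ_max = T·r/J = 1132 × 0.0166 / 1.193×10^-7 = 1.576×10^8 Pa.

22900 psi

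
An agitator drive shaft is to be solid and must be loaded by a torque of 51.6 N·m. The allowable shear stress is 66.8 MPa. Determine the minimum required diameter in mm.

For a solid shaft τ_max = 16T/(πd³), so d = (16T/(π τ_allow))^(1/3) = (16·51.60/(π·6.68×10^7))^(1/3) = 0.01579 m.

15.8 mm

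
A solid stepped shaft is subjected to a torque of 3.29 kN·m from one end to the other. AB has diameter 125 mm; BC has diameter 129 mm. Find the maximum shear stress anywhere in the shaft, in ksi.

1.24 ksi

Under the same torque, τ_max = 16T/(πd³) is largest where d is smallest — segment AB (d = 125 mm).
τ_max = 16·3290/(π·(0.125)³) = 8.579×10^6 Pa.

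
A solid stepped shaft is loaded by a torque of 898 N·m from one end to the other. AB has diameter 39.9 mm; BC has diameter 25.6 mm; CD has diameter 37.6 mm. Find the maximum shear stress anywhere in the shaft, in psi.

Under the same torque, τ_max = 16T/(πd³) is largest where d is smallest — segment BC (d = 25.6 mm).
τ_max = 16·898.0/(π·(0.0256)³) = 2.726×10^8 Pa.

39500 psi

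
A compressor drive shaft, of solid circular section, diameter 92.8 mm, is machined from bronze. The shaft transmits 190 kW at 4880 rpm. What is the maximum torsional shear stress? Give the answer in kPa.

2370 kPa

ω = 2π·4880/60 = 511.0 rad/s, so T = P/ω = 190×10³ / 511.0 = 371.8 N·m.
J = πd⁴/32 = π(0.0928)⁴/32 = 7.281×10^-6 m⁴.
τ_max = T·r/J = 371.8 × 0.0464 / 7.281×10^-6 = 2.369×10^6 Pa.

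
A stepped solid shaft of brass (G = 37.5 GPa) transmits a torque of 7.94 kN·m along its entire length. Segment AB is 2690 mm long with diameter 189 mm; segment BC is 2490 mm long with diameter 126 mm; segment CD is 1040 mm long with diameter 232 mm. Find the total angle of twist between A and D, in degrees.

J_AB = π(0.189)⁴/32 = 1.25×10^-4 m⁴; J_BC = π(0.126)⁴/32 = 2.47×10^-5 m⁴; J_CD = π(0.232)⁴/32 = 2.84×10^-4 m⁴.
θ = (T/G)·Σ L_i/J_i = (7940/37.5×10⁹)·(2.69/1.25×10^-4 + 2.49/2.47×10^-5 + 1.04/2.84×10^-4) = 0.02663 rad.

1.53°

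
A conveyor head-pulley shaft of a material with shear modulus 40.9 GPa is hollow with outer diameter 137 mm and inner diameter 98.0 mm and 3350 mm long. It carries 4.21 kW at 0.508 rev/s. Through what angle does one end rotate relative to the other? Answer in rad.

0.00423 rad

ω = 2π·0.508 = 3.192 rad/s, so T = P/ω = 4.21×10³ / 3.192 = 1319 N·m.
J = π(d_o⁴ − d_i⁴)/32 = π(0.137⁴ − 0.0980⁴)/32 = 2.553×10^-5 m⁴.
θ = T·L/(G·J) = 1319 × 3.35 / (40.9×10⁹ × 2.553×10^-5) = 4.232×10^-3 rad.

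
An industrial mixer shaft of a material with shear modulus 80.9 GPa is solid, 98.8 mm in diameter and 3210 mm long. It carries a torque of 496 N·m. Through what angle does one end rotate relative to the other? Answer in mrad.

J = πd⁴/32 = π(0.0988)⁴/32 = 9.355×10^-6 m⁴.
θ = T·L/(G·J) = 496.0 × 3.21 / (80.9×10⁹ × 9.355×10^-6) = 2.104×10^-3 rad.

2.10 mrad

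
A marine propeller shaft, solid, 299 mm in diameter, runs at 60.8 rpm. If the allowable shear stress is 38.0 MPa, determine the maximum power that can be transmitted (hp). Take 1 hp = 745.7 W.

J = πd⁴/32 = π(0.299)⁴/32 = 7.847×10^-4 m⁴.
T_max = τ_allow·J/r = 3.80×10^7 × 7.847×10^-4 / 0.149 = 199400 N·m.
ω = 2π·60.8/60 = 6.367 rad/s, so P_max = T_max·ω = 1.270×10^6 W.

1700 hp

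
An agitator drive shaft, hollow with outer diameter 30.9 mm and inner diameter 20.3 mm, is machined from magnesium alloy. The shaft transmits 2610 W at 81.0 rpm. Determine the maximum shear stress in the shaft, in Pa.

ω = 2π·81.0/60 = 8.482 rad/s, so T = P/ω = 2610 / 8.482 = 307.7 N·m.
J = π(d_o⁴ − d_i⁴)/32 = π(0.0309⁴ − 0.0203⁴)/32 = 7.283×10^-8 m⁴.
τ_max = T·r/J = 307.7 × 0.0154 / 7.283×10^-8 = 6.527×10^7 Pa.

6.53e7 Pa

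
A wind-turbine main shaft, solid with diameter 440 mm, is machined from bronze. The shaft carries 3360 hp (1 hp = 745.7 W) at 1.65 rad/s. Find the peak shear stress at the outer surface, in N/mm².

90.8 N/mm²

ω = 1.65 rad/s, so T = P/ω = 3360×745.7 / 1.650 = 1.519e6 N·m.
J = πd⁴/32 = π(0.440)⁴/32 = 3.680×10^-3 m⁴.
τ_max = T·r/J = 1.519e6 × 0.220 / 3.680×10^-3 = 9.079×10^7 Pa.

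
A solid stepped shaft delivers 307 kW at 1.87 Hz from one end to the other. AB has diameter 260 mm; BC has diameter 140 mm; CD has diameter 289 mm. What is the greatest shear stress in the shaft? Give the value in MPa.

ω = 2π·1.87 = 11.75 rad/s, so T = P/ω = 307×10³ / 11.75 = 26130 N·m.
Under the same torque, τ_max = 16T/(πd³) is largest where d is smallest — segment BC (d = 140 mm).
τ_max = 16·26130/(π·(0.140)³) = 4.850×10^7 Pa.

48.5 MPa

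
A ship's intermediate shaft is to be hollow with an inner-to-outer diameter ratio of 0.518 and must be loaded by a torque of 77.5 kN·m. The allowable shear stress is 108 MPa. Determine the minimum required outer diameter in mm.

For a hollow shaft with d_i/d_o = 0.518: τ_max = 16T/(π d_o³ (1−k⁴)), so d_o = [16T/(π τ_allow (1−k⁴))]^(1/3) = [16·77500/(π·1.08×10^8·0.9280)]^(1/3) = 0.1579 m.

158 mm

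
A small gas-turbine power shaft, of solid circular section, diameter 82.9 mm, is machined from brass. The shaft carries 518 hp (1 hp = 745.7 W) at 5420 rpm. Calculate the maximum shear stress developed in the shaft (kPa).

6080 kPa

ω = 2π·5420/60 = 567.6 rad/s, so T = P/ω = 518×745.7 / 567.6 = 680.6 N·m.
J = πd⁴/32 = π(0.0829)⁴/32 = 4.637×10^-6 m⁴.
τ_max = T·r/J = 680.6 × 0.0415 / 4.637×10^-6 = 6.084×10^6 Pa.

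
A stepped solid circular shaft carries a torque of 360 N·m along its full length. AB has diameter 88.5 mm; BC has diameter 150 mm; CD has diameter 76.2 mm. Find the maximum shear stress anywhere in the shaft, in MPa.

4.14 MPa

Under the same torque, τ_max = 16T/(πd³) is largest where d is smallest — segment CD (d = 76.2 mm).
τ_max = 16·360.0/(π·(0.0762)³) = 4.144×10^6 Pa.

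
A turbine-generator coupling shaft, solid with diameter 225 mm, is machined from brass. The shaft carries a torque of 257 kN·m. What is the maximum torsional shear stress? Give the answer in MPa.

J = πd⁴/32 = π(0.225)⁴/32 = 2.516×10^-4 m⁴.
τ_max = T·r/J = 257000 × 0.113 / 2.516×10^-4 = 1.149×10^8 Pa.

115 MPa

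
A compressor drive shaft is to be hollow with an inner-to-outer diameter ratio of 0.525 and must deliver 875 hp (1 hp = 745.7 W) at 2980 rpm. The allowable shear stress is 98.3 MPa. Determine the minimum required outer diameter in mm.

48.9 mm

ω = 2π·2980/60 = 312.1 rad/s, so T = P/ω = 875×745.7 / 312.1 = 2091 N·m.
For a hollow shaft with d_i/d_o = 0.525: τ_max = 16T/(π d_o³ (1−k⁴)), so d_o = [16T/(π τ_allow (1−k⁴))]^(1/3) = [16·2091/(π·9.83×10^7·0.9240)]^(1/3) = 0.04894 m.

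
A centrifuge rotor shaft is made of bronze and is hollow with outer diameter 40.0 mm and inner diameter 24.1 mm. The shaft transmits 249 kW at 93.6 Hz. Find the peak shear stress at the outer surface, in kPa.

38800 kPa

ω = 2π·93.6 = 588.1 rad/s, so T = P/ω = 249×10³ / 588.1 = 423.4 N·m.
J = π(d_o⁴ − d_i⁴)/32 = π(0.0400⁴ − 0.0241⁴)/32 = 2.182×10^-7 m⁴.
τ_max = T·r/J = 423.4 × 0.0200 / 2.182×10^-7 = 3.881×10^7 Pa.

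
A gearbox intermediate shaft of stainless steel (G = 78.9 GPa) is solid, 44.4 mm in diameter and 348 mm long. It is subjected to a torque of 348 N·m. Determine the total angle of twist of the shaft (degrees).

0.231°

J = πd⁴/32 = π(0.0444)⁴/32 = 3.815×10^-7 m⁴.
θ = T·L/(G·J) = 348.0 × 0.348 / (78.9×10⁹ × 3.815×10^-7) = 4.023×10^-3 rad.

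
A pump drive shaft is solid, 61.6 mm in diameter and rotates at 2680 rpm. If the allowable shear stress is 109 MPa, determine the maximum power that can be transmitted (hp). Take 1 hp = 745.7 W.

1880 hp

J = πd⁴/32 = π(0.0616)⁴/32 = 1.414×10^-6 m⁴.
T_max = τ_allow·J/r = 1.09×10^8 × 1.414×10^-6 / 0.0308 = 5003 N·m.
ω = 2π·2680/60 = 280.6 rad/s, so P_max = T_max·ω = 1.404×10^6 W.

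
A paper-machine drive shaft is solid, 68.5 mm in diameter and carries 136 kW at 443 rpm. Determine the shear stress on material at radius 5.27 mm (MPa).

ω = 2π·443/60 = 46.39 rad/s, so T = P/ω = 136×10³ / 46.39 = 2932 N·m.
J = πd⁴/32 = π(0.0685)⁴/32 = 2.162×10^-6 m⁴.
Shear stress varies linearly with radius: τ = T·r/J = 2932 × 0.00527 / 2.162×10^-6 = 7.148×10^6 Pa.

7.15 MPa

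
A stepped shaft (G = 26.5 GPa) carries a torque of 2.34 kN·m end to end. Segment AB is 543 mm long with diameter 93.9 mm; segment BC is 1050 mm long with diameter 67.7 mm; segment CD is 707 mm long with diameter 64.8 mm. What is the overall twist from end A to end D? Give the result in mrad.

J_AB = π(0.0939)⁴/32 = 7.63×10^-6 m⁴; J_BC = π(0.0677)⁴/32 = 2.06×10^-6 m⁴; J_CD = π(0.0648)⁴/32 = 1.73×10^-6 m⁴.
θ = (T/G)·Σ L_i/J_i = (2340/26.5×10⁹)·(0.543/7.63×10^-6 + 1.05/2.06×10^-6 + 0.707/1.73×10^-6) = 0.08731 rad.

87.3 mrad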